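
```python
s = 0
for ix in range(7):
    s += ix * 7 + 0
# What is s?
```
Trace:
  s=0
  s=0, ix=0
  s=7, ix=1
  s=21, ix=2
  s=42, ix=3
  s=70, ix=4
  s=105, ix=5
  s=147, ix=6

Final answer: 147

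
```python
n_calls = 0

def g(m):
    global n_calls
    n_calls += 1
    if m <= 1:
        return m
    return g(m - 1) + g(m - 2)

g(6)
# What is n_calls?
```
Call trace (a repeated sub-call is expanded the first time; later identical calls just restate its return value):
g(m=6)
  g(m=5)
    g(m=4)
      g(m=3)
        g(m=2)
          g(m=1)
          -> return 1
          g(m=0)
          -> return 0
        -> return 1
        g(m=1)
        -> return 1
      -> return 2
      g(m=2) -> return 1  (same call as traced above)
    -> return 3
    g(m=3) -> return 2  (same call as traced above)
  -> return 5
  g(m=4) -> return 3  (same call as traced above)
-> return 8

n_calls is incremented once per call, so count the calls in each subtree. Let C(m) = number of calls made by g(m).
C(0) = C(1) = 1 (base case, no recursion); C(m) = 1 + C(m - 1) + C(m - 2) otherwise.
C(2) = 1 + C(1) + C(0) = 1 + 1 + 1 = 3
C(3) = 1 + C(2) + C(1) = 1 + 3 + 1 = 5
C(4) = 1 + C(3) + C(2) = 1 + 5 + 3 = 9
C(5) = 1 + C(4) + C(3) = 1 + 9 + 5 = 15
C(6) = 1 + C(5) + C(4) = 1 + 15 + 9 = 25
n_calls = C(6) = 25

Final answer: 25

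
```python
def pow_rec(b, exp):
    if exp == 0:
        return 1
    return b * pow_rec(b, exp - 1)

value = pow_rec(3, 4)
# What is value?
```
Call trace:
pow_rec(b=3, exp=4)
  pow_rec(b=3, exp=3)
    pow_rec(b=3, exp=2)
      pow_rec(b=3, exp=1)
        pow_rec(b=3, exp=0)
        -> return 1
      -> return 3
    -> return 9
  -> return 27
-> return 81

Final answer: 81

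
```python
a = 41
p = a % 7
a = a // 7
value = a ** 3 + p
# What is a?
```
Trace:
  a=41
  a=41, p=6
  a=5, p=6
  a=5, p=6, value=131

Final answer: 5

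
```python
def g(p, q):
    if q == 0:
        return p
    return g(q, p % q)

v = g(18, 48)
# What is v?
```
Call trace:
g(p=18, q=48)
  g(p=48, q=18)
    g(p=18, q=12)
      g(p=12, q=6)
        g(p=6, q=0)
        -> return 6
      -> return 6
    -> return 6
  -> return 6
-> return 6

Final answer: 6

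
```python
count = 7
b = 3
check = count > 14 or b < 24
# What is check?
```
Trace:
  count=7
  count=7, b=3
  count=7, b=3, check=True

Final answer: True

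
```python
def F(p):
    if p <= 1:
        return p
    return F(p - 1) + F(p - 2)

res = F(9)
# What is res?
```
Call trace (a repeated sub-call is expanded the first time; later identical calls just restate its return value):
F(p=9)
  F(p=8)
    F(p=7)
      F(p=6)
        F(p=5)
          F(p=4)
            F(p=3)
              F(p=2)
                F(p=1)
                -> return 1
                F(p=0)
                -> return 0
              -> return 1
              F(p=1)
              -> return 1
            -> return 2
            F(p=2) -> return 1  (same call as traced above)
          -> return 3
          F(p=3) -> return 2  (same call as traced above)
        -> return 5
        F(p=4) -> return 3  (same call as traced above)
      -> return 8
      F(p=5) -> return 5  (same call as traced above)
    -> return 13
    F(p=6) -> return 8  (same call as traced above)
  -> return 21
  F(p=7) -> return 13  (same call as traced above)
-> return 34

Final answer: 34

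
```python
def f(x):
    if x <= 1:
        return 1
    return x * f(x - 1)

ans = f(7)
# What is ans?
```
Call trace:
f(x=7)
  f(x=6)
    f(x=5)
      f(x=4)
        f(x=3)
          f(x=2)
            f(x=1)
            -> return 1
          -> return 2
        -> return 6
      -> return 24
    -> return 120
  -> return 720
-> return 5040

Final answer: 5040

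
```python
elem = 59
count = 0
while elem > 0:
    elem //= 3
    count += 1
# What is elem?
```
Trace:
  elem=59
  elem=59, count=0
  elem=19, count=1
  elem=6, count=2
  elem=2, count=3
  elem=0, count=4

Final answer: 0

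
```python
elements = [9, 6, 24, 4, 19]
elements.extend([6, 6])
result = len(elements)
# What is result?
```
Trace:
  elements=[9, 6, 24, 4, 19]
  elements=[9, 6, 24, 4, 19, 6, 6]
  elements=[9, 6, 24, 4, 19, 6, 6], result=7

Final answer: 7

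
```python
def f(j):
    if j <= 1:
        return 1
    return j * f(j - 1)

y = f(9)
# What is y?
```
Call trace:
f(j=9)
  f(j=8)
    f(j=7)
      f(j=6)
        f(j=5)
          f(j=4)
            f(j=3)
              f(j=2)
                f(j=1)
                -> return 1
              -> return 2
            -> return 6
          -> return 24
        -> return 120
      -> return 720
    -> return 5040
  -> return 40320
-> return 362880

Final answer: 362880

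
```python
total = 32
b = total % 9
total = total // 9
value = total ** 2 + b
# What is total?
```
Trace:
  total=32
  total=32, b=5
  total=3, b=5
  total=3, b=5, value=14

Final answer: 3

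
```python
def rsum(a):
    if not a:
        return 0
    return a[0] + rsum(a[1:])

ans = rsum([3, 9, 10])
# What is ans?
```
Call trace:
rsum(a=[3, 9, 10])
  rsum(a=[9, 10])
    rsum(a=[10])
      rsum(a=[])
      -> return 0
    -> return 10
  -> return 19
-> return 22

Final answer: 22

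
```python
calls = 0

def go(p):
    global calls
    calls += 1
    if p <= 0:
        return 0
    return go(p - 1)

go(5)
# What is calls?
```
Call trace:
go(p=5)
  go(p=4)
    go(p=3)
      go(p=2)
        go(p=1)
          go(p=0)
          -> return 0
        -> return 0
      -> return 0
    -> return 0
  -> return 0
-> return 0

calls is incremented once per call. go is entered once for each p = 5, 4, 3, 2, 1, 0 (the p <= 0 call returns without recursing), i.e. 5 + 1 calls.
calls = 6

Final answer: 6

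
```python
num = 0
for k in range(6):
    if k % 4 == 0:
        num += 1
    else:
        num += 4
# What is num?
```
Trace:
  num=0
  num=1, k=0
  num=5, k=1
  num=9, k=2
  num=13, k=3
  num=14, k=4
  num=18, k=5

Final answer: 18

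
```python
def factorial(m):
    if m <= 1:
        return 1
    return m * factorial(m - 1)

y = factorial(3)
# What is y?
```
Call trace:
factorial(m=3)
  factorial(m=2)
    factorial(m=1)
    -> return 1
  -> return 2
-> return 6

Final answer: 6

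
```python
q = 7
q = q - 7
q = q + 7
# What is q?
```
Trace:
  q=7
  q=0
  q=7

Final answer: 7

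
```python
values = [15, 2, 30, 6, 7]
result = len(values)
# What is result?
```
Trace:
  values=[15, 2, 30, 6, 7]
  values=[15, 2, 30, 6, 7], result=5

Final answer: 5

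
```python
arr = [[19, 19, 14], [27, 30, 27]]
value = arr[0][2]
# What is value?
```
Trace:
  arr=[[19, 19, 14], [27, 30, 27]]
  arr=[[19, 19, 14], [27, 30, 27]], value=14

Final answer: 14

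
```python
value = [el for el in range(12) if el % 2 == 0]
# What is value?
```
Trace:
  el=0
  el=1
  el=2
  el=3
  el=4
  el=5
  el=6
  el=7
  el=8
  el=9
  el=10
  el=11
  value=[0, 2, 4, 6, 8, 10]

Final answer: [0, 2, 4, 6, 8, 10]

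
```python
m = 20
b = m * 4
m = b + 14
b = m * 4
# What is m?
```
Trace:
  m=20
  m=20, b=80
  m=94, b=80
  m=94, b=376

Final answer: 94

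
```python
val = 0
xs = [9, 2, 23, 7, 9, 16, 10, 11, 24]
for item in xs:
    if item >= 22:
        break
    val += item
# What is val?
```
Trace:
  val=0
  val=9, item=9
  val=11, item=2
  val=11, item=23

Final answer: 11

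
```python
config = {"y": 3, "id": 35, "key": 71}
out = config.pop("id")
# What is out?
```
Trace:
  config={'y': 3, 'id': 35, 'key': 71}
  config={'y': 3, 'key': 71}, out=35

Final answer: 35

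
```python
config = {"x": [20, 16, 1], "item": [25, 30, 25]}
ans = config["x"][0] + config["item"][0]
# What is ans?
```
Trace:
  config={'x': [20, 16, 1], 'item': [25, 30, 25]}
  config={'x': [20, 16, 1], 'item': [25, 30, 25]}, ans=45

Final answer: 45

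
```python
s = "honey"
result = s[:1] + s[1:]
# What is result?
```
Trace:
  s='honey'
  s='honey', result='honey'

Final answer: 'honey'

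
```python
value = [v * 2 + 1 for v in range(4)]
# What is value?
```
Trace:
  v=0
  v=1
  v=2
  v=3
  value=[1, 3, 5, 7]

Final answer: [1, 3, 5, 7]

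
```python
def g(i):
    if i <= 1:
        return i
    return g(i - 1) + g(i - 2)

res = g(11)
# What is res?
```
Call trace (a repeated sub-call is expanded the first time; later identical calls just restate its return value):
g(i=11)
  g(i=10)
    g(i=9)
      g(i=8)
        g(i=7)
          g(i=6)
            g(i=5)
              g(i=4)
                g(i=3)
                  g(i=2)
                    g(i=1)
                    -> return 1
                    g(i=0)
                    -> return 0
                  -> return 1
                  g(i=1)
                  -> return 1
                -> return 2
                g(i=2) -> return 1  (same call as traced above)
              -> return 3
              g(i=3) -> return 2  (same call as traced above)
            -> return 5
            g(i=4) -> return 3  (same call as traced above)
          -> return 8
          g(i=5) -> return 5  (same call as traced above)
        -> return 13
        g(i=6) -> return 8  (same call as traced above)
      -> return 21
      g(i=7) -> return 13  (same call as traced above)
    -> return 34
    g(i=8) -> return 21  (same call as traced above)
  -> return 55
  g(i=9) -> return 34  (same call as traced above)
-> return 89

Final answer: 89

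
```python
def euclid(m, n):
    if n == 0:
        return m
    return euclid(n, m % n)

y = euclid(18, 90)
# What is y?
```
Call trace:
euclid(m=18, n=90)
  euclid(m=90, n=18)
    euclid(m=18, n=0)
    -> return 18
  -> return 18
-> return 18

Final answer: 18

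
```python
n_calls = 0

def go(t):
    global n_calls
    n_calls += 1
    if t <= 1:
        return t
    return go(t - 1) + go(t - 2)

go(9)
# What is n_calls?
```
Call trace (a repeated sub-call is expanded the first time; later identical calls just restate its return value):
go(t=9)
  go(t=8)
    go(t=7)
      go(t=6)
        go(t=5)
          go(t=4)
            go(t=3)
              go(t=2)
                go(t=1)
                -> return 1
                go(t=0)
                -> return 0
              -> return 1
              go(t=1)
              -> return 1
            -> return 2
            go(t=2) -> return 1  (same call as traced above)
          -> return 3
          go(t=3) -> return 2  (same call as traced above)
        -> return 5
        go(t=4) -> return 3  (same call as traced above)
      -> return 8
      go(t=5) -> return 5  (same call as traced above)
    -> return 13
    go(t=6) -> return 8  (same call as traced above)
  -> return 21
  go(t=7) -> return 13  (same call as traced above)
-> return 34

n_calls is incremented once per call, so count the calls in each subtree. Let C(t) = number of calls made by go(t).
C(0) = C(1) = 1 (base case, no recursion); C(t) = 1 + C(t - 1) + C(t - 2) otherwise.
C(2) = 1 + C(1) + C(0) = 1 + 1 + 1 = 3
C(3) = 1 + C(2) + C(1) = 1 + 3 + 1 = 5
C(4) = 1 + C(3) + C(2) = 1 + 5 + 3 = 9
C(5) = 1 + C(4) + C(3) = 1 + 9 + 5 = 15
C(6) = 1 + C(5) + C(4) = 1 + 15 + 9 = 25
C(7) = 1 + C(6) + C(5) = 1 + 25 + 15 = 41
C(8) = 1 + C(7) + C(6) = 1 + 41 + 25 = 67
C(9) = 1 + C(8) + C(7) = 1 + 67 + 41 = 109
n_calls = C(9) = 109

Final answer: 109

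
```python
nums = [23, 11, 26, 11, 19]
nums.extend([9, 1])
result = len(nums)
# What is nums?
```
Trace:
  nums=[23, 11, 26, 11, 19]
  nums=[23, 11, 26, 11, 19, 9, 1]
  nums=[23, 11, 26, 11, 19, 9, 1], result=7

Final answer: [23, 11, 26, 11, 19, 9, 1]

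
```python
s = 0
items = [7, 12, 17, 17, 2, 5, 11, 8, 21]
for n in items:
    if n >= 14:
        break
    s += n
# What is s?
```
Trace:
  s=0
  s=7, n=7
  s=19, n=12
  s=19, n=17

Final answer: 19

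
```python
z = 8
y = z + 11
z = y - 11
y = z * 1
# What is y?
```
Trace:
  z=8
  z=8, y=19
  z=8, y=19
  z=8, y=8

Final answer: 8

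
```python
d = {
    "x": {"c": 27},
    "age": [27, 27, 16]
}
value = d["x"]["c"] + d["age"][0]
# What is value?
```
Trace:
  d={'x': {'c': 27}, 'age': [27, 27, 16]}
  d={'x': {'c': 27}, 'age': [27, 27, 16]}, value=54

Final answer: 54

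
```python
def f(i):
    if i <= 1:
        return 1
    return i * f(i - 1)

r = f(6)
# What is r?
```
Call trace:
f(i=6)
  f(i=5)
    f(i=4)
      f(i=3)
        f(i=2)
          f(i=1)
          -> return 1
        -> return 2
      -> return 6
    -> return 24
  -> return 120
-> return 720

Final answer: 720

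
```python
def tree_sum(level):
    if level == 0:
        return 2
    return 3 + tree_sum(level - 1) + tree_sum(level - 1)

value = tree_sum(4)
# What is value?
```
Call trace (a repeated sub-call is expanded the first time; later identical calls just restate its return value):
tree_sum(level=4)
  tree_sum(level=3)
    tree_sum(level=2)
      tree_sum(level=1)
        tree_sum(level=0)
        -> return 2
        tree_sum(level=0)
        -> return 2
      -> return 7
      tree_sum(level=1) -> return 7  (same call as traced above)
    -> return 17
    tree_sum(level=2) -> return 17  (same call as traced above)
  -> return 37
  tree_sum(level=3) -> return 37  (same call as traced above)
-> return 77

Final answer: 77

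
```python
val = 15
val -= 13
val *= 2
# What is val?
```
Trace:
  val=15
  val=2
  val=4

Final answer: 4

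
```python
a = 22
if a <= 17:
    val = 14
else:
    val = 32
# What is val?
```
Trace:
  a=22
  a=22, val=32

Final answer: 32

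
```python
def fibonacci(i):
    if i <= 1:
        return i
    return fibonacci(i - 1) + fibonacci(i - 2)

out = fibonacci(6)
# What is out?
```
Call trace (a repeated sub-call is expanded the first time; later identical calls just restate its return value):
fibonacci(i=6)
  fibonacci(i=5)
    fibonacci(i=4)
      fibonacci(i=3)
        fibonacci(i=2)
          fibonacci(i=1)
          -> return 1
          fibonacci(i=0)
          -> return 0
        -> return 1
        fibonacci(i=1)
        -> return 1
      -> return 2
      fibonacci(i=2) -> return 1  (same call as traced above)
    -> return 3
    fibonacci(i=3) -> return 2  (same call as traced above)
  -> return 5
  fibonacci(i=4) -> return 3  (same call as traced above)
-> return 8

Final answer: 8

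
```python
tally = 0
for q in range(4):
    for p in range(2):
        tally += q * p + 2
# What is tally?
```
Trace:
  tally=0
  tally=2, q=0, p=0
  tally=4, q=0, p=1
  tally=6, q=1, p=0
  tally=9, q=1, p=1
  tally=11, q=2, p=0
  tally=15, q=2, p=1
  tally=17, q=3, p=0
  tally=22, q=3, p=1

Final answer: 22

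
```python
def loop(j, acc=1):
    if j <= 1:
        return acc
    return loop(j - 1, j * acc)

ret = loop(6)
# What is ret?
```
Call trace:
loop(j=6, acc=1)
  loop(j=5, acc=6)
    loop(j=4, acc=30)
      loop(j=3, acc=120)
        loop(j=2, acc=360)
          loop(j=1, acc=720)
          -> return 720
        -> return 720
      -> return 720
    -> return 720
  -> return 720
-> return 720

Final answer: 720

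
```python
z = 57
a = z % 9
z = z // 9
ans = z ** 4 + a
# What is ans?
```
Trace:
  z=57
  z=57, a=3
  z=6, a=3
  z=6, a=3, ans=1299

Final answer: 1299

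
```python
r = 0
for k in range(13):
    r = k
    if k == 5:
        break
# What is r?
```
Trace:
  r=0
  r=0, k=0
  r=1, k=1
  r=2, k=2
  r=3, k=3
  r=4, k=4
  r=5, k=5

Final answer: 5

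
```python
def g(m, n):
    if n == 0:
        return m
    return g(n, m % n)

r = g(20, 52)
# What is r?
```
Call trace:
g(m=20, n=52)
  g(m=52, n=20)
    g(m=20, n=12)
      g(m=12, n=8)
        g(m=8, n=4)
          g(m=4, n=0)
          -> return 4
        -> return 4
      -> return 4
    -> return 4
  -> return 4
-> return 4

Final answer: 4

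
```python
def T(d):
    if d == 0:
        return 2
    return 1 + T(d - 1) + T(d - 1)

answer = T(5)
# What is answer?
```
Call trace (a repeated sub-call is expanded the first time; later identical calls just restate its return value):
T(d=5)
  T(d=4)
    T(d=3)
      T(d=2)
        T(d=1)
          T(d=0)
          -> return 2
          T(d=0)
          -> return 2
        -> return 5
        T(d=1) -> return 5  (same call as traced above)
      -> return 11
      T(d=2) -> return 11  (same call as traced above)
    -> return 23
    T(d=3) -> return 23  (same call as traced above)
  -> return 47
  T(d=4) -> return 47  (same call as traced above)
-> return 95

Final answer: 95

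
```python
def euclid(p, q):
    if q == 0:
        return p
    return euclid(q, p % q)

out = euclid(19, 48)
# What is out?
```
Call trace:
euclid(p=19, q=48)
  euclid(p=48, q=19)
    euclid(p=19, q=10)
      euclid(p=10, q=9)
        euclid(p=9, q=1)
          euclid(p=1, q=0)
          -> return 1
        -> return 1
      -> return 1
    -> return 1
  -> return 1
-> return 1

Final answer: 1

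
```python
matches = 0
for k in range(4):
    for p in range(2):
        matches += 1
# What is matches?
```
Trace:
  matches=0
  matches=1, k=0, p=0
  matches=2, k=0, p=1
  matches=3, k=1, p=0
  matches=4, k=1, p=1
  matches=5, k=2, p=0
  matches=6, k=2, p=1
  matches=7, k=3, p=0
  matches=8, k=3, p=1

Final answer: 8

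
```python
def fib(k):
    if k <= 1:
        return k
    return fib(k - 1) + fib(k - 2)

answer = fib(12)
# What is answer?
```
Call trace (a repeated sub-call is expanded the first time; later identical calls just restate its return value):
fib(k=12)
  fib(k=11)
    fib(k=10)
      fib(k=9)
        fib(k=8)
          fib(k=7)
            fib(k=6)
              fib(k=5)
                fib(k=4)
                  fib(k=3)
                    fib(k=2)
                      fib(k=1)
                      -> return 1
                      fib(k=0)
                      -> return 0
                    -> return 1
                    fib(k=1)
                    -> return 1
                  -> return 2
                  fib(k=2) -> return 1  (same call as traced above)
                -> return 3
                fib(k=3) -> return 2  (same call as traced above)
              -> return 5
              fib(k=4) -> return 3  (same call as traced above)
            -> return 8
            fib(k=5) -> return 5  (same call as traced above)
          -> return 13
          fib(k=6) -> return 8  (same call as traced above)
        -> return 21
        fib(k=7) -> return 13  (same call as traced above)
      -> return 34
      fib(k=8) -> return 21  (same call as traced above)
    -> return 55
    fib(k=9) -> return 34  (same call as traced above)
  -> return 89
  fib(k=10) -> return 55  (same call as traced above)
-> return 144

Final answer: 144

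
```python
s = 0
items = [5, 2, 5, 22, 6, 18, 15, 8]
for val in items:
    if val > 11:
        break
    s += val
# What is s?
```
Trace:
  s=0
  s=5, val=5
  s=7, val=2
  s=12, val=5
  s=12, val=22

Final answer: 12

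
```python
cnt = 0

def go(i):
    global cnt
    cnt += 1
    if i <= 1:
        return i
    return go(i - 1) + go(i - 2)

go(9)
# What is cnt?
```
Call trace (a repeated sub-call is expanded the first time; later identical calls just restate its return value):
go(i=9)
  go(i=8)
    go(i=7)
      go(i=6)
        go(i=5)
          go(i=4)
            go(i=3)
              go(i=2)
                go(i=1)
                -> return 1
                go(i=0)
                -> return 0
              -> return 1
              go(i=1)
              -> return 1
            -> return 2
            go(i=2) -> return 1  (same call as traced above)
          -> return 3
          go(i=3) -> return 2  (same call as traced above)
        -> return 5
        go(i=4) -> return 3  (same call as traced above)
      -> return 8
      go(i=5) -> return 5  (same call as traced above)
    -> return 13
    go(i=6) -> return 8  (same call as traced above)
  -> return 21
  go(i=7) -> return 13  (same call as traced above)
-> return 34

cnt is incremented once per call, so count the calls in each subtree. Let C(i) = number of calls made by go(i).
C(0) = C(1) = 1 (base case, no recursion); C(i) = 1 + C(i - 1) + C(i - 2) otherwise.
C(2) = 1 + C(1) + C(0) = 1 + 1 + 1 = 3
C(3) = 1 + C(2) + C(1) = 1 + 3 + 1 = 5
C(4) = 1 + C(3) + C(2) = 1 + 5 + 3 = 9
C(5) = 1 + C(4) + C(3) = 1 + 9 + 5 = 15
C(6) = 1 + C(5) + C(4) = 1 + 15 + 9 = 25
C(7) = 1 + C(6) + C(5) = 1 + 25 + 15 = 41
C(8) = 1 + C(7) + C(6) = 1 + 41 + 25 = 67
C(9) = 1 + C(8) + C(7) = 1 + 67 + 41 = 109
cnt = C(9) = 109

Final answer: 109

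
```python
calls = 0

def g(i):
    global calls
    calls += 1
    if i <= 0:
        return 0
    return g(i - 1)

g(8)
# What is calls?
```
Call trace:
g(i=8)
  g(i=7)
    g(i=6)
      g(i=5)
        g(i=4)
          g(i=3)
            g(i=2)
              g(i=1)
                g(i=0)
                -> return 0
              -> return 0
            -> return 0
          -> return 0
        -> return 0
      -> return 0
    -> return 0
  -> return 0
-> return 0

calls is incremented once per call. g is entered once for each i = 8, 7, 6, 5, 4, 3, 2, 1, 0 (the i <= 0 call returns without recursing), i.e. 8 + 1 calls.
calls = 9

Final answer: 9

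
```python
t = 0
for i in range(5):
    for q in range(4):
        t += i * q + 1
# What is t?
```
Trace:
  t=0
  t=1, i=0, q=0
  t=2, i=0, q=1
  t=3, i=0, q=2
  t=4, i=0, q=3
  t=5, i=1, q=0
  t=7, i=1, q=1
  t=10, i=1, q=2
  t=14, i=1, q=3
  t=15, i=2, q=0
  t=18, i=2, q=1
  t=23, i=2, q=2
  t=30, i=2, q=3
  t=31, i=3, q=0
  t=35, i=3, q=1
  t=42, i=3, q=2
  t=52, i=3, q=3
  t=53, i=4, q=0
  t=58, i=4, q=1
  t=67, i=4, q=2
  t=80, i=4, q=3

Final answer: 80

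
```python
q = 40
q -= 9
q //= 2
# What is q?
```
Trace:
  q=40
  q=31
  q=15

Final answer: 15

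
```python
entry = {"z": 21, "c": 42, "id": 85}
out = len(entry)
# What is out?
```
Trace:
  entry={'z': 21, 'c': 42, 'id': 85}
  entry={'z': 21, 'c': 42, 'id': 85}, out=3

Final answer: 3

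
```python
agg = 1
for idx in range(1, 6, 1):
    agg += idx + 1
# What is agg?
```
Trace:
  agg=1
  agg=3, idx=1
  agg=6, idx=2
  agg=10, idx=3
  agg=15, idx=4
  agg=21, idx=5

Final answer: 21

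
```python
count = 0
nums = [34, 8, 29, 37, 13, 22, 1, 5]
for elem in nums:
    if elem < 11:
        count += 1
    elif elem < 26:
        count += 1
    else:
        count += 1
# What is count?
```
Trace:
  count=0
  count=1, elem=34
  count=2, elem=8
  count=3, elem=29
  count=4, elem=37
  count=5, elem=13
  count=6, elem=22
  count=7, elem=1
  count=8, elem=5

Final answer: 8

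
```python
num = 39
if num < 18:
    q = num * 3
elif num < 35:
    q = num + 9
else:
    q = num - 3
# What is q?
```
Trace:
  num=39
  num=39, q=36

Final answer: 36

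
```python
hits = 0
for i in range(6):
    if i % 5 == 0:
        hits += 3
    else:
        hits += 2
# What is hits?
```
Trace:
  hits=0
  hits=3, i=0
  hits=5, i=1
  hits=7, i=2
  hits=9, i=3
  hits=11, i=4
  hits=14, i=5

Final answer: 14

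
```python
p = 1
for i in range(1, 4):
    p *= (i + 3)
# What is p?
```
Trace:
  p=1
  p=4, i=1
  p=20, i=2
  p=120, i=3

Final answer: 120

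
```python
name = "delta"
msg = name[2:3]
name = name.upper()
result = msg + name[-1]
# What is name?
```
Trace:
  name='delta'
  name='delta', msg='l'
  name='DELTA', msg='l'
  name='DELTA', msg='l', result='lA'

Final answer: 'DELTA'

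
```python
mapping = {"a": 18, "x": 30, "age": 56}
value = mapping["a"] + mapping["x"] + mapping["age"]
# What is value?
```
Trace:
  mapping={'a': 18, 'x': 30, 'age': 56}
  mapping={'a': 18, 'x': 30, 'age': 56}, value=104

Final answer: 104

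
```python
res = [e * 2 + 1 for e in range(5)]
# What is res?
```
Trace:
  e=0
  e=1
  e=2
  e=3
  e=4
  res=[1, 3, 5, 7, 9]

Final answer: [1, 3, 5, 7, 9]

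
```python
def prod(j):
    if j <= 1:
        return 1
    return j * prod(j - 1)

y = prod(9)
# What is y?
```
Call trace:
prod(j=9)
  prod(j=8)
    prod(j=7)
      prod(j=6)
        prod(j=5)
          prod(j=4)
            prod(j=3)
              prod(j=2)
                prod(j=1)
                -> return 1
              -> return 2
            -> return 6
          -> return 24
        -> return 120
      -> return 720
    -> return 5040
  -> return 40320
-> return 362880

Final answer: 362880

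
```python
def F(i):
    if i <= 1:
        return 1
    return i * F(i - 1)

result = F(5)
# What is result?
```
Call trace:
F(i=5)
  F(i=4)
    F(i=3)
      F(i=2)
        F(i=1)
        -> return 1
      -> return 2
    -> return 6
  -> return 24
-> return 120

Final answer: 120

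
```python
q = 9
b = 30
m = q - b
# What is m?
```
Trace:
  q=9
  q=9, b=30
  q=9, b=30, m=-21

Final answer: -21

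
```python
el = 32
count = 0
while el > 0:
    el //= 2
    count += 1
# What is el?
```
Trace:
  el=32
  el=32, count=0
  el=16, count=1
  el=8, count=2
  el=4, count=3
  el=2, count=4
  el=1, count=5
  el=0, count=6

Final answer: 0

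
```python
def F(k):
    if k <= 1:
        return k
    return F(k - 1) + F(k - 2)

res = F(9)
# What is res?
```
Call trace (a repeated sub-call is expanded the first time; later identical calls just restate its return value):
F(k=9)
  F(k=8)
    F(k=7)
      F(k=6)
        F(k=5)
          F(k=4)
            F(k=3)
              F(k=2)
                F(k=1)
                -> return 1
                F(k=0)
                -> return 0
              -> return 1
              F(k=1)
              -> return 1
            -> return 2
            F(k=2) -> return 1  (same call as traced above)
          -> return 3
          F(k=3) -> return 2  (same call as traced above)
        -> return 5
        F(k=4) -> return 3  (same call as traced above)
      -> return 8
      F(k=5) -> return 5  (same call as traced above)
    -> return 13
    F(k=6) -> return 8  (same call as traced above)
  -> return 21
  F(k=7) -> return 13  (same call as traced above)
-> return 34

Final answer: 34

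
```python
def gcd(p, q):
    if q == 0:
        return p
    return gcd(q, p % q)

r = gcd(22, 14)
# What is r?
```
Call trace:
gcd(p=22, q=14)
  gcd(p=14, q=8)
    gcd(p=8, q=6)
      gcd(p=6, q=2)
        gcd(p=2, q=0)
        -> return 2
      -> return 2
    -> return 2
  -> return 2
-> return 2

Final answer: 2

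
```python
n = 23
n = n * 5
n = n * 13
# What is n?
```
Trace:
  n=23
  n=115
  n=1495

Final answer: 1495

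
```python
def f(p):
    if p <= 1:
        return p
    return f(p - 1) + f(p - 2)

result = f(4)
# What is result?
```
Call trace (a repeated sub-call is expanded the first time; later identical calls just restate its return value):
f(p=4)
  f(p=3)
    f(p=2)
      f(p=1)
      -> return 1
      f(p=0)
      -> return 0
    -> return 1
    f(p=1)
    -> return 1
  -> return 2
  f(p=2) -> return 1  (same call as traced above)
-> return 3

Final answer: 3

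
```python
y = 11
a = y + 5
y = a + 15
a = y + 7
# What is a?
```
Trace:
  y=11
  y=11, a=16
  y=31, a=16
  y=31, a=38

Final answer: 38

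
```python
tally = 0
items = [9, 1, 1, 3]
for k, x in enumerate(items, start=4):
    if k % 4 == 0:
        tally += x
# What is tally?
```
Trace:
  tally=0
  tally=9, k=4, x=9
  tally=9, k=5, x=1
  tally=9, k=6, x=1
  tally=9, k=7, x=3

Final answer: 9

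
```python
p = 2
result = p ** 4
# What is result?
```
Trace:
  p=2
  p=2, result=16

Final answer: 16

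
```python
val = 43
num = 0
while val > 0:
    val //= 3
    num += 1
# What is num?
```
Trace:
  val=43
  val=43, num=0
  val=14, num=1
  val=4, num=2
  val=1, num=3
  val=0, num=4

Final answer: 4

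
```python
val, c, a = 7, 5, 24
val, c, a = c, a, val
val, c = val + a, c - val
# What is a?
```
Trace:
  val=7, c=5, a=24
  val=5, c=24, a=7
  val=12, c=19, a=7

Final answer: 7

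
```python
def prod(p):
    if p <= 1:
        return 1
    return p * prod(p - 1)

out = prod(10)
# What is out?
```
Call trace:
prod(p=10)
  prod(p=9)
    prod(p=8)
      prod(p=7)
        prod(p=6)
          prod(p=5)
            prod(p=4)
              prod(p=3)
                prod(p=2)
                  prod(p=1)
                  -> return 1
                -> return 2
              -> return 6
            -> return 24
          -> return 120
        -> return 720
      -> return 5040
    -> return 40320
  -> return 362880
-> return 3628800

Final answer: 3628800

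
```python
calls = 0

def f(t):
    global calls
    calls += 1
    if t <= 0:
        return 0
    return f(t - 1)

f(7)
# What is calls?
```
Call trace:
f(t=7)
  f(t=6)
    f(t=5)
      f(t=4)
        f(t=3)
          f(t=2)
            f(t=1)
              f(t=0)
              -> return 0
            -> return 0
          -> return 0
        -> return 0
      -> return 0
    -> return 0
  -> return 0
-> return 0

calls is incremented once per call. f is entered once for each t = 7, 6, 5, 4, 3, 2, 1, 0 (the t <= 0 call returns without recursing), i.e. 7 + 1 calls.
calls = 8

Final answer: 8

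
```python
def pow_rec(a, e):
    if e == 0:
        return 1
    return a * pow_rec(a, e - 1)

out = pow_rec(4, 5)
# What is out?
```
Call trace:
pow_rec(a=4, e=5)
  pow_rec(a=4, e=4)
    pow_rec(a=4, e=3)
      pow_rec(a=4, e=2)
        pow_rec(a=4, e=1)
          pow_rec(a=4, e=0)
          -> return 1
        -> return 4
      -> return 16
    -> return 64
  -> return 256
-> return 1024

Final answer: 1024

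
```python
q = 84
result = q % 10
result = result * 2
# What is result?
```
Trace:
  q=84
  q=84, result=4
  q=84, result=8

Final answer: 8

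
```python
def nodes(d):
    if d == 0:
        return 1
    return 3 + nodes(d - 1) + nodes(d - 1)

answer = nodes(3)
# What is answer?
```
Call trace (a repeated sub-call is expanded the first time; later identical calls just restate its return value):
nodes(d=3)
  nodes(d=2)
    nodes(d=1)
      nodes(d=0)
      -> return 1
      nodes(d=0)
      -> return 1
    -> return 5
    nodes(d=1) -> return 5  (same call as traced above)
  -> return 13
  nodes(d=2) -> return 13  (same call as traced above)
-> return 29

Final answer: 29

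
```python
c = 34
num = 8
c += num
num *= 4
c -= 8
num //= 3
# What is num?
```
Trace:
  c=34
  c=34, num=8
  c=42, num=8
  c=42, num=32
  c=34, num=32
  c=34, num=10

Final answer: 10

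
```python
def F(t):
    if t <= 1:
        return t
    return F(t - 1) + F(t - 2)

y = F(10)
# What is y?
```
Call trace (a repeated sub-call is expanded the first time; later identical calls just restate its return value):
F(t=10)
  F(t=9)
    F(t=8)
      F(t=7)
        F(t=6)
          F(t=5)
            F(t=4)
              F(t=3)
                F(t=2)
                  F(t=1)
                  -> return 1
                  F(t=0)
                  -> return 0
                -> return 1
                F(t=1)
                -> return 1
              -> return 2
              F(t=2) -> return 1  (same call as traced above)
            -> return 3
            F(t=3) -> return 2  (same call as traced above)
          -> return 5
          F(t=4) -> return 3  (same call as traced above)
        -> return 8
        F(t=5) -> return 5  (same call as traced above)
      -> return 13
      F(t=6) -> return 8  (same call as traced above)
    -> return 21
    F(t=7) -> return 13  (same call as traced above)
  -> return 34
  F(t=8) -> return 21  (same call as traced above)
-> return 55

Final answer: 55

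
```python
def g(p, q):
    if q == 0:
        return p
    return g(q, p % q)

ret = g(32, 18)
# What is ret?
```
Call trace:
g(p=32, q=18)
  g(p=18, q=14)
    g(p=14, q=4)
      g(p=4, q=2)
        g(p=2, q=0)
        -> return 2
      -> return 2
    -> return 2
  -> return 2
-> return 2

Final answer: 2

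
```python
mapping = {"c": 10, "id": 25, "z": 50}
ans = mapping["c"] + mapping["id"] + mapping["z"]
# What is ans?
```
Trace:
  mapping={'c': 10, 'id': 25, 'z': 50}
  mapping={'c': 10, 'id': 25, 'z': 50}, ans=85

Final answer: 85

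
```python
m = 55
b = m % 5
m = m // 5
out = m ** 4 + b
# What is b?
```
Trace:
  m=55
  m=55, b=0
  m=11, b=0
  m=11, b=0, out=14641

Final answer: 0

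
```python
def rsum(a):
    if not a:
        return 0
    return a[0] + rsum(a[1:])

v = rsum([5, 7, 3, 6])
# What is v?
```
Call trace:
rsum(a=[5, 7, 3, 6])
  rsum(a=[7, 3, 6])
    rsum(a=[3, 6])
      rsum(a=[6])
        rsum(a=[])
        -> return 0
      -> return 6
    -> return 9
  -> return 16
-> return 21

Final answer: 21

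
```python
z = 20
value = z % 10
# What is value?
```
Trace:
  z=20
  z=20, value=0

Final answer: 0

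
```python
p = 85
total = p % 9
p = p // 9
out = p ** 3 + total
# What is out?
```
Trace:
  p=85
  p=85, total=4
  p=9, total=4
  p=9, total=4, out=733

Final answer: 733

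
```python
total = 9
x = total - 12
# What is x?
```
Trace:
  total=9
  total=9, x=-3

Final answer: -3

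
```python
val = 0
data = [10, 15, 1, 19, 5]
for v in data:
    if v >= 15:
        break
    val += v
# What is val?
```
Trace:
  val=0
  val=10, v=10
  val=10, v=15

Final answer: 10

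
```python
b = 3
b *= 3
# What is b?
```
Trace:
  b=3
  b=9

Final answer: 9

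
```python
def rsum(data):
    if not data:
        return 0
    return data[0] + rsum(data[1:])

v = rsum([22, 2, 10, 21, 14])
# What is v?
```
Call trace:
rsum(data=[22, 2, 10, 21, 14])
  rsum(data=[2, 10, 21, 14])
    rsum(data=[10, 21, 14])
      rsum(data=[21, 14])
        rsum(data=[14])
          rsum(data=[])
          -> return 0
        -> return 14
      -> return 35
    -> return 45
  -> return 47
-> return 69

Final answer: 69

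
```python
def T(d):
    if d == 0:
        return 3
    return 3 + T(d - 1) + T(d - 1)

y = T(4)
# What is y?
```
Call trace (a repeated sub-call is expanded the first time; later identical calls just restate its return value):
T(d=4)
  T(d=3)
    T(d=2)
      T(d=1)
        T(d=0)
        -> return 3
        T(d=0)
        -> return 3
      -> return 9
      T(d=1) -> return 9  (same call as traced above)
    -> return 21
    T(d=2) -> return 21  (same call as traced above)
  -> return 45
  T(d=3) -> return 45  (same call as traced above)
-> return 93

Final answer: 93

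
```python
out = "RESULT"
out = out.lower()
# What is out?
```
Trace:
  out='RESULT'
  out='result'

Final answer: 'result'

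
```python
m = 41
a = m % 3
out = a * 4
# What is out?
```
Trace:
  m=41
  m=41, a=2
  m=41, a=2, out=8

Final answer: 8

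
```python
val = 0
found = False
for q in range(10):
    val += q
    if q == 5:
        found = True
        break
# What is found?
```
Trace:
  val=0
  val=0, found=False
  val=0, found=False, q=0
  val=1, found=False, q=1
  val=3, found=False, q=2
  val=6, found=False, q=3
  val=10, found=False, q=4
  val=15, found=True, q=5

Final answer: True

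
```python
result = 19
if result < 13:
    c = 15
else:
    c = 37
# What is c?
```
Trace:
  result=19
  result=19, c=37

Final answer: 37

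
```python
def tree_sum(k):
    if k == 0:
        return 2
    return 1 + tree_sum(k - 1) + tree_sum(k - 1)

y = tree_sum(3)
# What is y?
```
Call trace (a repeated sub-call is expanded the first time; later identical calls just restate its return value):
tree_sum(k=3)
  tree_sum(k=2)
    tree_sum(k=1)
      tree_sum(k=0)
      -> return 2
      tree_sum(k=0)
      -> return 2
    -> return 5
    tree_sum(k=1) -> return 5  (same call as traced above)
  -> return 11
  tree_sum(k=2) -> return 11  (same call as traced above)
-> return 23

Final answer: 23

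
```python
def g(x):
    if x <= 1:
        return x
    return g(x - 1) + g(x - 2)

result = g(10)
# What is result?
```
Call trace (a repeated sub-call is expanded the first time; later identical calls just restate its return value):
g(x=10)
  g(x=9)
    g(x=8)
      g(x=7)
        g(x=6)
          g(x=5)
            g(x=4)
              g(x=3)
                g(x=2)
                  g(x=1)
                  -> return 1
                  g(x=0)
                  -> return 0
                -> return 1
                g(x=1)
                -> return 1
              -> return 2
              g(x=2) -> return 1  (same call as traced above)
            -> return 3
            g(x=3) -> return 2  (same call as traced above)
          -> return 5
          g(x=4) -> return 3  (same call as traced above)
        -> return 8
        g(x=5) -> return 5  (same call as traced above)
      -> return 13
      g(x=6) -> return 8  (same call as traced above)
    -> return 21
    g(x=7) -> return 13  (same call as traced above)
  -> return 34
  g(x=8) -> return 21  (same call as traced above)
-> return 55

Final answer: 55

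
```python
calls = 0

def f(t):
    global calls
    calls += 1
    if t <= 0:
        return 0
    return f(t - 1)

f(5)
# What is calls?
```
Call trace:
f(t=5)
  f(t=4)
    f(t=3)
      f(t=2)
        f(t=1)
          f(t=0)
          -> return 0
        -> return 0
      -> return 0
    -> return 0
  -> return 0
-> return 0

calls is incremented once per call. f is entered once for each t = 5, 4, 3, 2, 1, 0 (the t <= 0 call returns without recursing), i.e. 5 + 1 calls.
calls = 6

Final answer: 6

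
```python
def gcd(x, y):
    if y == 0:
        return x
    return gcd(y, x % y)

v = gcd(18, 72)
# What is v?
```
Call trace:
gcd(x=18, y=72)
  gcd(x=72, y=18)
    gcd(x=18, y=0)
    -> return 18
  -> return 18
-> return 18

Final answer: 18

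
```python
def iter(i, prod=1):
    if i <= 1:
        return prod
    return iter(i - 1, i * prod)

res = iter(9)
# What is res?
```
Call trace:
iter(i=9, prod=1)
  iter(i=8, prod=9)
    iter(i=7, prod=72)
      iter(i=6, prod=504)
        iter(i=5, prod=3024)
          iter(i=4, prod=15120)
            iter(i=3, prod=60480)
              iter(i=2, prod=181440)
                iter(i=1, prod=362880)
                -> return 362880
              -> return 362880
            -> return 362880
          -> return 362880
        -> return 362880
      -> return 362880
    -> return 362880
  -> return 362880
-> return 362880

Final answer: 362880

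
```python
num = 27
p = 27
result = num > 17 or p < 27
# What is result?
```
Trace:
  num=27
  num=27, p=27
  num=27, p=27, result=True

Final answer: True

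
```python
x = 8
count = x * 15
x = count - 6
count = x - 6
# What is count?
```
Trace:
  x=8
  x=8, count=120
  x=114, count=120
  x=114, count=108

Final answer: 108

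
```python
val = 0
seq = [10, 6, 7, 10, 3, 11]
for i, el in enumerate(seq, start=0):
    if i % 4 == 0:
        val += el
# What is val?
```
Trace:
  val=0
  val=10, i=0, el=10
  val=10, i=1, el=6
  val=10, i=2, el=7
  val=10, i=3, el=10
  val=13, i=4, el=3
  val=13, i=5, el=11

Final answer: 13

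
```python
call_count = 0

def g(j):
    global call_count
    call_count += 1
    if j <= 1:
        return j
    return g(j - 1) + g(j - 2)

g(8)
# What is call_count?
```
Call trace (a repeated sub-call is expanded the first time; later identical calls just restate its return value):
g(j=8)
  g(j=7)
    g(j=6)
      g(j=5)
        g(j=4)
          g(j=3)
            g(j=2)
              g(j=1)
              -> return 1
              g(j=0)
              -> return 0
            -> return 1
            g(j=1)
            -> return 1
          -> return 2
          g(j=2) -> return 1  (same call as traced above)
        -> return 3
        g(j=3) -> return 2  (same call as traced above)
      -> return 5
      g(j=4) -> return 3  (same call as traced above)
    -> return 8
    g(j=5) -> return 5  (same call as traced above)
  -> return 13
  g(j=6) -> return 8  (same call as traced above)
-> return 21

call_count is incremented once per call, so count the calls in each subtree. Let C(j) = number of calls made by g(j).
C(0) = C(1) = 1 (base case, no recursion); C(j) = 1 + C(j - 1) + C(j - 2) otherwise.
C(2) = 1 + C(1) + C(0) = 1 + 1 + 1 = 3
C(3) = 1 + C(2) + C(1) = 1 + 3 + 1 = 5
C(4) = 1 + C(3) + C(2) = 1 + 5 + 3 = 9
C(5) = 1 + C(4) + C(3) = 1 + 9 + 5 = 15
C(6) = 1 + C(5) + C(4) = 1 + 15 + 9 = 25
C(7) = 1 + C(6) + C(5) = 1 + 25 + 15 = 41
C(8) = 1 + C(7) + C(6) = 1 + 41 + 25 = 67
call_count = C(8) = 67

Final answer: 67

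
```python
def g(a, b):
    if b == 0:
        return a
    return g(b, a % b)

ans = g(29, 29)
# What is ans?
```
Call trace:
g(a=29, b=29)
  g(a=29, b=0)
  -> return 29
-> return 29

Final answer: 29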